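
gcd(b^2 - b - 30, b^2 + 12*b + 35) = b + 5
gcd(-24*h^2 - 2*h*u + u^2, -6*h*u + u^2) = -6*h + u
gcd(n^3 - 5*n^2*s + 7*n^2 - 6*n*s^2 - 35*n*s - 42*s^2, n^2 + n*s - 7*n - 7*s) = n + s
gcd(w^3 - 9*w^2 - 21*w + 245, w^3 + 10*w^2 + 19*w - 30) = w + 5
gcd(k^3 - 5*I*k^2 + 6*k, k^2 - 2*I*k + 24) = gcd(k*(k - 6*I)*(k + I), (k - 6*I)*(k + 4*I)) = k - 6*I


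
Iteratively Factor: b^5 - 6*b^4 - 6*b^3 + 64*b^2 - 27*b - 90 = (b - 5)*(b^4 - b^3 - 11*b^2 + 9*b + 18) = (b - 5)*(b - 3)*(b^3 + 2*b^2 - 5*b - 6) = (b - 5)*(b - 3)*(b + 3)*(b^2 - b - 2) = (b - 5)*(b - 3)*(b - 2)*(b + 3)*(b + 1)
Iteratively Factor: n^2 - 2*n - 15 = (n - 5)*(n + 3)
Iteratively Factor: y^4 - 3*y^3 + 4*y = (y)*(y^3 - 3*y^2 + 4) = y*(y - 2)*(y^2 - y - 2) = y*(y - 2)*(y + 1)*(y - 2)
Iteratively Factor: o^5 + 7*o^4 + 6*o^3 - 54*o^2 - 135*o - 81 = (o + 1)*(o^4 + 6*o^3 - 54*o - 81) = (o - 3)*(o + 1)*(o^3 + 9*o^2 + 27*o + 27) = (o - 3)*(o + 1)*(o + 3)*(o^2 + 6*o + 9) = (o - 3)*(o + 1)*(o + 3)^2*(o + 3)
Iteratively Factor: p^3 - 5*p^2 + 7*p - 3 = (p - 1)*(p^2 - 4*p + 3) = (p - 1)^2*(p - 3)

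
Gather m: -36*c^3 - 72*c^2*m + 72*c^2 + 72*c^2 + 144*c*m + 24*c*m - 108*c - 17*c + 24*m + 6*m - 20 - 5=-36*c^3 + 144*c^2 - 125*c + m*(-72*c^2 + 168*c + 30) - 25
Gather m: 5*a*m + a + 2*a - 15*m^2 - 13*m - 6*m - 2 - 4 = 3*a - 15*m^2 + m*(5*a - 19) - 6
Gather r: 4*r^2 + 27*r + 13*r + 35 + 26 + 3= 4*r^2 + 40*r + 64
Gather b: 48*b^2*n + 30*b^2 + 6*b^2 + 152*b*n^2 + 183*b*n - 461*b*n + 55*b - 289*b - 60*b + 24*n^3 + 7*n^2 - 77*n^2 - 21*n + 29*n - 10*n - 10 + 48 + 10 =b^2*(48*n + 36) + b*(152*n^2 - 278*n - 294) + 24*n^3 - 70*n^2 - 2*n + 48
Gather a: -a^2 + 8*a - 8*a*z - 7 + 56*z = -a^2 + a*(8 - 8*z) + 56*z - 7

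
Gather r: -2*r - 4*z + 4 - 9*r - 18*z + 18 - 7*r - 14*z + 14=-18*r - 36*z + 36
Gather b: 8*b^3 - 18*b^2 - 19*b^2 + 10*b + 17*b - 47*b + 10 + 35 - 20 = 8*b^3 - 37*b^2 - 20*b + 25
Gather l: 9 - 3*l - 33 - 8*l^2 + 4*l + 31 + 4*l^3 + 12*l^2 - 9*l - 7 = 4*l^3 + 4*l^2 - 8*l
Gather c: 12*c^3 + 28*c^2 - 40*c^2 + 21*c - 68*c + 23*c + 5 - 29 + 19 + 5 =12*c^3 - 12*c^2 - 24*c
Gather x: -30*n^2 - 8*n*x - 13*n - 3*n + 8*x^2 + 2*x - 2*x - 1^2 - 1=-30*n^2 - 8*n*x - 16*n + 8*x^2 - 2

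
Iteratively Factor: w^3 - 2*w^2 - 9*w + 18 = (w + 3)*(w^2 - 5*w + 6) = (w - 3)*(w + 3)*(w - 2)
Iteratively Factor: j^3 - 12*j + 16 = (j - 2)*(j^2 + 2*j - 8) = (j - 2)^2*(j + 4)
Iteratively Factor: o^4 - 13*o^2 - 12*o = (o + 3)*(o^3 - 3*o^2 - 4*o) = (o - 4)*(o + 3)*(o^2 + o) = (o - 4)*(o + 1)*(o + 3)*(o)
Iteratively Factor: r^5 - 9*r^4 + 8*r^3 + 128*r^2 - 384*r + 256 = (r + 4)*(r^4 - 13*r^3 + 60*r^2 - 112*r + 64) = (r - 4)*(r + 4)*(r^3 - 9*r^2 + 24*r - 16) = (r - 4)*(r - 1)*(r + 4)*(r^2 - 8*r + 16) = (r - 4)^2*(r - 1)*(r + 4)*(r - 4)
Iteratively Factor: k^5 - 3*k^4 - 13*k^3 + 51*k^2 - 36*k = (k)*(k^4 - 3*k^3 - 13*k^2 + 51*k - 36) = k*(k - 1)*(k^3 - 2*k^2 - 15*k + 36) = k*(k - 1)*(k + 4)*(k^2 - 6*k + 9) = k*(k - 3)*(k - 1)*(k + 4)*(k - 3)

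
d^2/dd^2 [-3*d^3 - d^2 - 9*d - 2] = -18*d - 2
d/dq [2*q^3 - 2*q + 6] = 6*q^2 - 2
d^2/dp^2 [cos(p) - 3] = -cos(p)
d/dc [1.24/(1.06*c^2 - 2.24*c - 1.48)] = (2.7776 - 2.6288*c)/(-1.06*c^2 + 2.24*c + 1.48)^2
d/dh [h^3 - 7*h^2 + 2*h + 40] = 3*h^2 - 14*h + 2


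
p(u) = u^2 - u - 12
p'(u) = 2*u - 1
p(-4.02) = 8.18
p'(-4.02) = -9.04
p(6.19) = 20.13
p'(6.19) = 11.38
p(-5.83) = 27.82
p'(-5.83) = -12.66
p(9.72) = 72.76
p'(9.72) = 18.44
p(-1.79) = -7.01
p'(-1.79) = -4.58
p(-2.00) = -6.00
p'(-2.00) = -5.00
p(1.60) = -11.04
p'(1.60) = 2.20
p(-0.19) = -11.77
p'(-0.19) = -1.38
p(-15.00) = 228.00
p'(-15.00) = -31.00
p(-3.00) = 0.00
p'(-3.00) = -7.00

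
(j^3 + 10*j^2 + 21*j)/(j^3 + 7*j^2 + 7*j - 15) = j*(j + 7)/(j^2 + 4*j - 5)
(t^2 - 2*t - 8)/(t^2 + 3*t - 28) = (t + 2)/(t + 7)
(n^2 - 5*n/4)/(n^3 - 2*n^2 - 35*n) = (5/4 - n)/(-n^2 + 2*n + 35)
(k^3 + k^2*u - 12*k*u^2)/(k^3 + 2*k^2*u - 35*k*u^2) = (k^2 + k*u - 12*u^2)/(k^2 + 2*k*u - 35*u^2)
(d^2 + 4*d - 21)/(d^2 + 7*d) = (d - 3)/d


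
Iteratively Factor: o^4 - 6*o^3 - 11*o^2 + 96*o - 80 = (o - 1)*(o^3 - 5*o^2 - 16*o + 80) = (o - 5)*(o - 1)*(o^2 - 16) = (o - 5)*(o - 4)*(o - 1)*(o + 4)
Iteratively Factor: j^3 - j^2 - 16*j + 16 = (j - 1)*(j^2 - 16) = (j - 1)*(j + 4)*(j - 4)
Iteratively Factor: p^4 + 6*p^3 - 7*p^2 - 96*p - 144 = (p + 3)*(p^3 + 3*p^2 - 16*p - 48) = (p + 3)*(p + 4)*(p^2 - p - 12) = (p - 4)*(p + 3)*(p + 4)*(p + 3)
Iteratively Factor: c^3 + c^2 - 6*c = (c + 3)*(c^2 - 2*c) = c*(c + 3)*(c - 2)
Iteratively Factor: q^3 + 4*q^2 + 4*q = (q + 2)*(q^2 + 2*q) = q*(q + 2)*(q + 2)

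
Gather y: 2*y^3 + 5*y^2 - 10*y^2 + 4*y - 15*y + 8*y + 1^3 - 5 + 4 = 2*y^3 - 5*y^2 - 3*y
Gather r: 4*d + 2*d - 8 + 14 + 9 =6*d + 15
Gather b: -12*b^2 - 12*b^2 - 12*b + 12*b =-24*b^2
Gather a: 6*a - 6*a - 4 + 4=0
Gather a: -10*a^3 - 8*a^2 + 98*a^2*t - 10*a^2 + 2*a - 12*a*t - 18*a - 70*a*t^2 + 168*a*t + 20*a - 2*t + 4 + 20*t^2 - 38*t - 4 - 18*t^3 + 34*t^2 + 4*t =-10*a^3 + a^2*(98*t - 18) + a*(-70*t^2 + 156*t + 4) - 18*t^3 + 54*t^2 - 36*t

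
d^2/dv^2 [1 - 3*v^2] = -6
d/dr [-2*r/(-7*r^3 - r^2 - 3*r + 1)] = 2*(7*r^3 + r^2 - r*(21*r^2 + 2*r + 3) + 3*r - 1)/(7*r^3 + r^2 + 3*r - 1)^2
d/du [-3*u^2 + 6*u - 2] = 6 - 6*u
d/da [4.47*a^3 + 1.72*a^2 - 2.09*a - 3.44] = 13.41*a^2 + 3.44*a - 2.09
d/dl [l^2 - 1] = 2*l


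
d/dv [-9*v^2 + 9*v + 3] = 9 - 18*v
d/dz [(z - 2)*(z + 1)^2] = 3*z^2 - 3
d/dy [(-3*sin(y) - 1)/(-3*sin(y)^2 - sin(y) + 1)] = (-6*sin(y) + 9*cos(y)^2 - 13)*cos(y)/(3*sin(y)^2 + sin(y) - 1)^2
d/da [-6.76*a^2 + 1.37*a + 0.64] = 1.37 - 13.52*a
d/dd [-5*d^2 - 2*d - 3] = -10*d - 2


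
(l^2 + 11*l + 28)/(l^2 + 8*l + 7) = (l + 4)/(l + 1)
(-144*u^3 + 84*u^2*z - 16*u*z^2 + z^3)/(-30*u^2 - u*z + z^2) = (24*u^2 - 10*u*z + z^2)/(5*u + z)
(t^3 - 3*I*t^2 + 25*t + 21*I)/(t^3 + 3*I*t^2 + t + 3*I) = (t - 7*I)/(t - I)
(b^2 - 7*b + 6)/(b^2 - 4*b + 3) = (b - 6)/(b - 3)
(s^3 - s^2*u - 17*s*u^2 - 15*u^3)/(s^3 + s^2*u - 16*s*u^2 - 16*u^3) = (s^2 - 2*s*u - 15*u^2)/(s^2 - 16*u^2)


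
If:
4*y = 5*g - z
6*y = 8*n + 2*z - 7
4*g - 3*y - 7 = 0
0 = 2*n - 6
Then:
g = 149/26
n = 3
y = 69/13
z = 193/26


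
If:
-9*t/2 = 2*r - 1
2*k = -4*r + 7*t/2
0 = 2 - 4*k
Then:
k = 1/2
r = -1/25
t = 6/25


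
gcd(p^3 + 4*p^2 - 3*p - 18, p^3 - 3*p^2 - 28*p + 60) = p - 2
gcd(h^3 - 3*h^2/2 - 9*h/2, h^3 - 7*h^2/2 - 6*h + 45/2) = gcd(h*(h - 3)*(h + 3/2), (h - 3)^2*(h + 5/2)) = h - 3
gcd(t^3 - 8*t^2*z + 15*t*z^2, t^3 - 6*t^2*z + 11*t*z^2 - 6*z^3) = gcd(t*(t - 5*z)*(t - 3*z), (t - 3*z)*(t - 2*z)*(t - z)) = -t + 3*z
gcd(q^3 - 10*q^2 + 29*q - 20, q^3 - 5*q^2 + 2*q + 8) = q - 4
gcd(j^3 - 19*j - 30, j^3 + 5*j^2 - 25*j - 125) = j - 5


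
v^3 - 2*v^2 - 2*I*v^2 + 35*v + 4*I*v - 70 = (v - 2)*(v - 7*I)*(v + 5*I)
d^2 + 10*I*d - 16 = (d + 2*I)*(d + 8*I)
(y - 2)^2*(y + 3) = y^3 - y^2 - 8*y + 12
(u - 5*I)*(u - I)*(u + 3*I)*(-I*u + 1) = -I*u^4 - 2*u^3 - 16*I*u^2 - 2*u - 15*I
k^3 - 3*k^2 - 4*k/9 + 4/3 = (k - 3)*(k - 2/3)*(k + 2/3)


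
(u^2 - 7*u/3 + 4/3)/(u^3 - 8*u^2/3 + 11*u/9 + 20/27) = 9*(u - 1)/(9*u^2 - 12*u - 5)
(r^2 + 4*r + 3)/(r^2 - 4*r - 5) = (r + 3)/(r - 5)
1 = 1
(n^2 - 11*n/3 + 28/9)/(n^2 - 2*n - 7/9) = (3*n - 4)/(3*n + 1)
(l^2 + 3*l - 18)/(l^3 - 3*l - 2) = (-l^2 - 3*l + 18)/(-l^3 + 3*l + 2)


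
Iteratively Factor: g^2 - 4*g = (g)*(g - 4)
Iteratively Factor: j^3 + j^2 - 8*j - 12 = (j + 2)*(j^2 - j - 6) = (j + 2)^2*(j - 3)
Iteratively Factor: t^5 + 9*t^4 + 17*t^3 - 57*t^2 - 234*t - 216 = (t - 3)*(t^4 + 12*t^3 + 53*t^2 + 102*t + 72) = (t - 3)*(t + 2)*(t^3 + 10*t^2 + 33*t + 36) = (t - 3)*(t + 2)*(t + 3)*(t^2 + 7*t + 12) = (t - 3)*(t + 2)*(t + 3)*(t + 4)*(t + 3)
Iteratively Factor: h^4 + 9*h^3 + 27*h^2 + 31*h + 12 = (h + 1)*(h^3 + 8*h^2 + 19*h + 12) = (h + 1)^2*(h^2 + 7*h + 12) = (h + 1)^2*(h + 3)*(h + 4)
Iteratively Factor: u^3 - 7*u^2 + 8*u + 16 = (u - 4)*(u^2 - 3*u - 4) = (u - 4)*(u + 1)*(u - 4)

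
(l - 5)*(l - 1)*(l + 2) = l^3 - 4*l^2 - 7*l + 10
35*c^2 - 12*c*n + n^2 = (-7*c + n)*(-5*c + n)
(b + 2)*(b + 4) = b^2 + 6*b + 8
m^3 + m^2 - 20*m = m*(m - 4)*(m + 5)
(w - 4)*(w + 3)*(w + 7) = w^3 + 6*w^2 - 19*w - 84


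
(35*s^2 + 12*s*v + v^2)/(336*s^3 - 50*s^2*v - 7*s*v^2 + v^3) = (5*s + v)/(48*s^2 - 14*s*v + v^2)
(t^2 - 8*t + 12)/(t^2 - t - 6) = (-t^2 + 8*t - 12)/(-t^2 + t + 6)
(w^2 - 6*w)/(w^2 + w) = (w - 6)/(w + 1)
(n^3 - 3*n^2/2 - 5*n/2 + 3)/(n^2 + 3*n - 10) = (2*n^2 + n - 3)/(2*(n + 5))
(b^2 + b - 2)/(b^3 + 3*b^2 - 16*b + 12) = (b + 2)/(b^2 + 4*b - 12)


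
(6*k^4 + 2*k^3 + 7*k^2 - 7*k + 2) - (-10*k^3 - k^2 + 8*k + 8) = 6*k^4 + 12*k^3 + 8*k^2 - 15*k - 6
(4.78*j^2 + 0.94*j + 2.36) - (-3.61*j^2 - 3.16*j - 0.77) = 8.39*j^2 + 4.1*j + 3.13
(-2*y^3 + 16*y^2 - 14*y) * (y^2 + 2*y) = -2*y^5 + 12*y^4 + 18*y^3 - 28*y^2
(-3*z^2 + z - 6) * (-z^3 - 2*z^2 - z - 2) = 3*z^5 + 5*z^4 + 7*z^3 + 17*z^2 + 4*z + 12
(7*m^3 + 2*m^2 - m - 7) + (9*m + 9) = 7*m^3 + 2*m^2 + 8*m + 2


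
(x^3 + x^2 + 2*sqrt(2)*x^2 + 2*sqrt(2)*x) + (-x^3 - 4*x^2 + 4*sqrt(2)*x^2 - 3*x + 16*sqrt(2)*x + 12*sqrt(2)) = -3*x^2 + 6*sqrt(2)*x^2 - 3*x + 18*sqrt(2)*x + 12*sqrt(2)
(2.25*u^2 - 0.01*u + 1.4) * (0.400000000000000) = 0.9*u^2 - 0.004*u + 0.56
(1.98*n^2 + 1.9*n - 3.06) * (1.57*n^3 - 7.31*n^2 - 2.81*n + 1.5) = 3.1086*n^5 - 11.4908*n^4 - 24.257*n^3 + 19.9996*n^2 + 11.4486*n - 4.59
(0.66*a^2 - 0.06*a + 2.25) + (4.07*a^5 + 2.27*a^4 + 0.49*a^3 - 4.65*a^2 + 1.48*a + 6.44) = 4.07*a^5 + 2.27*a^4 + 0.49*a^3 - 3.99*a^2 + 1.42*a + 8.69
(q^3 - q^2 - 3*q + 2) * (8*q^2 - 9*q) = 8*q^5 - 17*q^4 - 15*q^3 + 43*q^2 - 18*q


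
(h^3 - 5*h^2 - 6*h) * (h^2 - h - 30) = h^5 - 6*h^4 - 31*h^3 + 156*h^2 + 180*h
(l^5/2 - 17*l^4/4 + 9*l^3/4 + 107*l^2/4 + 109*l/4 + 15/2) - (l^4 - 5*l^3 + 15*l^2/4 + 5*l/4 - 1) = l^5/2 - 21*l^4/4 + 29*l^3/4 + 23*l^2 + 26*l + 17/2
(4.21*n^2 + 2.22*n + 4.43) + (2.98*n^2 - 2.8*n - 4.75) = 7.19*n^2 - 0.58*n - 0.32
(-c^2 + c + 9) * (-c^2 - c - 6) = c^4 - 4*c^2 - 15*c - 54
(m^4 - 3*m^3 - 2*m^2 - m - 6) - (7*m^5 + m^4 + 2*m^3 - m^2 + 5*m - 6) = -7*m^5 - 5*m^3 - m^2 - 6*m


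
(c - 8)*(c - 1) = c^2 - 9*c + 8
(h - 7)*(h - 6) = h^2 - 13*h + 42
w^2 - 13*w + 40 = (w - 8)*(w - 5)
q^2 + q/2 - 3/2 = (q - 1)*(q + 3/2)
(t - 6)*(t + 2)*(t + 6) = t^3 + 2*t^2 - 36*t - 72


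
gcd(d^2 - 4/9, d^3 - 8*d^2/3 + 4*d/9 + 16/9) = d + 2/3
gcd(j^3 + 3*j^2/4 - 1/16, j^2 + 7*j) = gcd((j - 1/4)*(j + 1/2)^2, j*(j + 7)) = 1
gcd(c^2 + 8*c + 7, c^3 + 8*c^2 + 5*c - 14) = c + 7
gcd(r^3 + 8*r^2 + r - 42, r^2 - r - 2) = r - 2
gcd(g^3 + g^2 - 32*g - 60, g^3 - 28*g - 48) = g^2 - 4*g - 12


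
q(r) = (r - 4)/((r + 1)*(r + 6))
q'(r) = -(r - 4)/((r + 1)*(r + 6)^2) - (r - 4)/((r + 1)^2*(r + 6)) + 1/((r + 1)*(r + 6))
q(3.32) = -0.02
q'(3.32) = 0.03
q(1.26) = -0.17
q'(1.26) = 0.16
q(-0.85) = -6.28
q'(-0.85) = 44.37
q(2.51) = -0.05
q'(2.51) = 0.05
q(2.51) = -0.05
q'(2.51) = 0.05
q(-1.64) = 2.02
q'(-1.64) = 2.34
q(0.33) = -0.44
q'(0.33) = 0.52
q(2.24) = -0.07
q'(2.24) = 0.07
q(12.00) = 0.03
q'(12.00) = 0.00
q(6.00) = 0.02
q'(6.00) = 0.01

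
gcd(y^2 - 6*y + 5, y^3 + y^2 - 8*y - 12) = 1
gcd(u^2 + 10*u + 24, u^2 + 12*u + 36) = u + 6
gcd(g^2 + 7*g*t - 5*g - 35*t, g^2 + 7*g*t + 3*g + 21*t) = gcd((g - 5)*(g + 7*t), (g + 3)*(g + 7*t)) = g + 7*t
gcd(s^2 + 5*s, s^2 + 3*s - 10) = s + 5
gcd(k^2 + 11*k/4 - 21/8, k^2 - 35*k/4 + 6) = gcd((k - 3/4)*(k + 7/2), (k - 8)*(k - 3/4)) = k - 3/4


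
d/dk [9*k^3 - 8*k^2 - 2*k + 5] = 27*k^2 - 16*k - 2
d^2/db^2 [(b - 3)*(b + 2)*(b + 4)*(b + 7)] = 12*b^2 + 60*b + 22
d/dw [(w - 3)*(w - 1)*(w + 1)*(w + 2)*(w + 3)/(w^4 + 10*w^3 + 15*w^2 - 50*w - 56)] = (w^6 + 18*w^5 + 38*w^4 - 194*w^3 - 207*w^2 + 908*w + 396)/(w^6 + 18*w^5 + 93*w^4 - 4*w^3 - 972*w^2 - 672*w + 3136)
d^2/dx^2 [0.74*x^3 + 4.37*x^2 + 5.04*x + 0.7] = 4.44*x + 8.74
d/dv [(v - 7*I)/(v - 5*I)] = 2*I/(v - 5*I)^2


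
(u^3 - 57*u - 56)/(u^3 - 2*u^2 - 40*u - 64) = (u^2 + 8*u + 7)/(u^2 + 6*u + 8)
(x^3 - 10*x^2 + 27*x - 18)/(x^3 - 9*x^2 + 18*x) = (x - 1)/x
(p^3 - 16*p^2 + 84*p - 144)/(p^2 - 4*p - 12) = (p^2 - 10*p + 24)/(p + 2)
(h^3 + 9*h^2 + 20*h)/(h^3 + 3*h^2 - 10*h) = (h + 4)/(h - 2)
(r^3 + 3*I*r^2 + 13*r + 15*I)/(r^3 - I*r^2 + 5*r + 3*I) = (r + 5*I)/(r + I)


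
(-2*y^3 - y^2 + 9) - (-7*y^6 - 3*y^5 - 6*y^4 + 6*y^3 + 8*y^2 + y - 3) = 7*y^6 + 3*y^5 + 6*y^4 - 8*y^3 - 9*y^2 - y + 12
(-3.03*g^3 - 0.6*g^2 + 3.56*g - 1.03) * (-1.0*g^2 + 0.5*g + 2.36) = 3.03*g^5 - 0.915*g^4 - 11.0108*g^3 + 1.394*g^2 + 7.8866*g - 2.4308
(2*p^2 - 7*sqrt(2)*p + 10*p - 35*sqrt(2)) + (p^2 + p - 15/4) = 3*p^2 - 7*sqrt(2)*p + 11*p - 35*sqrt(2) - 15/4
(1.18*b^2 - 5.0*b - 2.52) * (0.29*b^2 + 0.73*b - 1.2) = 0.3422*b^4 - 0.5886*b^3 - 5.7968*b^2 + 4.1604*b + 3.024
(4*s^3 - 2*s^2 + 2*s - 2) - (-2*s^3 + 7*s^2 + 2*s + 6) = 6*s^3 - 9*s^2 - 8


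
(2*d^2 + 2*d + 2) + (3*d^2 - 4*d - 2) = 5*d^2 - 2*d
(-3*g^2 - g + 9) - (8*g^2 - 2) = -11*g^2 - g + 11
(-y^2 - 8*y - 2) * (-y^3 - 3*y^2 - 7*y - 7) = y^5 + 11*y^4 + 33*y^3 + 69*y^2 + 70*y + 14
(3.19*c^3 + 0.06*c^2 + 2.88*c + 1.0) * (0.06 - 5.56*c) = -17.7364*c^4 - 0.1422*c^3 - 16.0092*c^2 - 5.3872*c + 0.06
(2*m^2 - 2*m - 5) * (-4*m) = -8*m^3 + 8*m^2 + 20*m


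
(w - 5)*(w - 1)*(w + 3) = w^3 - 3*w^2 - 13*w + 15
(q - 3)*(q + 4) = q^2 + q - 12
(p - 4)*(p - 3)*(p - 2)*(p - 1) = p^4 - 10*p^3 + 35*p^2 - 50*p + 24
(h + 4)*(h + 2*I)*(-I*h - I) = -I*h^3 + 2*h^2 - 5*I*h^2 + 10*h - 4*I*h + 8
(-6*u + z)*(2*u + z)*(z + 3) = -12*u^2*z - 36*u^2 - 4*u*z^2 - 12*u*z + z^3 + 3*z^2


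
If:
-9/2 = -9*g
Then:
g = 1/2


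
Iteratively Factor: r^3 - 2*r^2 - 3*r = (r)*(r^2 - 2*r - 3) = r*(r + 1)*(r - 3)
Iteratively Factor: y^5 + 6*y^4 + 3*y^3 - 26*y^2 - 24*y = (y - 2)*(y^4 + 8*y^3 + 19*y^2 + 12*y) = y*(y - 2)*(y^3 + 8*y^2 + 19*y + 12) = y*(y - 2)*(y + 1)*(y^2 + 7*y + 12) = y*(y - 2)*(y + 1)*(y + 3)*(y + 4)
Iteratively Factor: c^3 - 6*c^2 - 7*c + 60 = (c - 5)*(c^2 - c - 12) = (c - 5)*(c + 3)*(c - 4)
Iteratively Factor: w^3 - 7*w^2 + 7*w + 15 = (w + 1)*(w^2 - 8*w + 15) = (w - 3)*(w + 1)*(w - 5)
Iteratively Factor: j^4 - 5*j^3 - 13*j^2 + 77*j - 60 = (j - 1)*(j^3 - 4*j^2 - 17*j + 60) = (j - 3)*(j - 1)*(j^2 - j - 20) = (j - 5)*(j - 3)*(j - 1)*(j + 4)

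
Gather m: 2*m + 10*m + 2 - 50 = 12*m - 48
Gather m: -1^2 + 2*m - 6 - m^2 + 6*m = -m^2 + 8*m - 7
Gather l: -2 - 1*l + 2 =-l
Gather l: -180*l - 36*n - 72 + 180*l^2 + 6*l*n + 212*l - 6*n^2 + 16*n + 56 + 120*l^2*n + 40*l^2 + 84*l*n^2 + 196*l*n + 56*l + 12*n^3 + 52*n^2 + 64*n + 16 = l^2*(120*n + 220) + l*(84*n^2 + 202*n + 88) + 12*n^3 + 46*n^2 + 44*n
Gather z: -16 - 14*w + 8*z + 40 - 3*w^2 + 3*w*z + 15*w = -3*w^2 + w + z*(3*w + 8) + 24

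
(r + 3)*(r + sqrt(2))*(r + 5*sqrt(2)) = r^3 + 3*r^2 + 6*sqrt(2)*r^2 + 10*r + 18*sqrt(2)*r + 30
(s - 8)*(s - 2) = s^2 - 10*s + 16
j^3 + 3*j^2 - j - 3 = (j - 1)*(j + 1)*(j + 3)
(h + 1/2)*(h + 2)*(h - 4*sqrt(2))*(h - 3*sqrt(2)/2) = h^4 - 11*sqrt(2)*h^3/2 + 5*h^3/2 - 55*sqrt(2)*h^2/4 + 13*h^2 - 11*sqrt(2)*h/2 + 30*h + 12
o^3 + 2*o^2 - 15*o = o*(o - 3)*(o + 5)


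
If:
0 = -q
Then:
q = 0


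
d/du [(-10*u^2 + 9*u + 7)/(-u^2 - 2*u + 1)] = (29*u^2 - 6*u + 23)/(u^4 + 4*u^3 + 2*u^2 - 4*u + 1)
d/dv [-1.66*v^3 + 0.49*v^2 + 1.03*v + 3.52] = -4.98*v^2 + 0.98*v + 1.03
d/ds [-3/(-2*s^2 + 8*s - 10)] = 3*(2 - s)/(s^2 - 4*s + 5)^2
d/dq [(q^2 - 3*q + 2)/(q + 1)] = (q^2 + 2*q - 5)/(q^2 + 2*q + 1)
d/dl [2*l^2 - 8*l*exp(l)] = -8*l*exp(l) + 4*l - 8*exp(l)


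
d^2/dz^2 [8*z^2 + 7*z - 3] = 16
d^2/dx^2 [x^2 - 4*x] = 2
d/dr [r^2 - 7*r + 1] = 2*r - 7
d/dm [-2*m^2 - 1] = -4*m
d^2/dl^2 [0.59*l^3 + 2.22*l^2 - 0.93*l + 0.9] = 3.54*l + 4.44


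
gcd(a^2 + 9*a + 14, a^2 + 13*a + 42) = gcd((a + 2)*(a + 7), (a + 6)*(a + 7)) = a + 7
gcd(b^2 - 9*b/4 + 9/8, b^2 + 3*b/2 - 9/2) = b - 3/2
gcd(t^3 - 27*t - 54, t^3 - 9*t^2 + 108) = t^2 - 3*t - 18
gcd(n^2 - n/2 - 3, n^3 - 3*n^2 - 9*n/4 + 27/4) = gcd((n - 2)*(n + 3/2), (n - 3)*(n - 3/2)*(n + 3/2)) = n + 3/2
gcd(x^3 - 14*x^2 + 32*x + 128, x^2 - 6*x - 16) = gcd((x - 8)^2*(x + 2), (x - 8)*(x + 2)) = x^2 - 6*x - 16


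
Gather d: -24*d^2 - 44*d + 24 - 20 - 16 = -24*d^2 - 44*d - 12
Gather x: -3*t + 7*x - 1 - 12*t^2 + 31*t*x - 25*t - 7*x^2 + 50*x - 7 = -12*t^2 - 28*t - 7*x^2 + x*(31*t + 57) - 8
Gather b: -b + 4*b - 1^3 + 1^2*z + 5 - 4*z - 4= 3*b - 3*z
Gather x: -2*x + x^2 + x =x^2 - x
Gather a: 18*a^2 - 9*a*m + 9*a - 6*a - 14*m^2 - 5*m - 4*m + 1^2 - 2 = 18*a^2 + a*(3 - 9*m) - 14*m^2 - 9*m - 1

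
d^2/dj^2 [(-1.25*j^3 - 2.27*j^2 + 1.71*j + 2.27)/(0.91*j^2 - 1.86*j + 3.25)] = (1.77635683940025e-15*j^4 - 6.10755200000001*j^3 + 96.897372*j^2 - 132.615912*j - 25.000316)/(0.753571*j^6 - 4.620798*j^5 + 17.518683*j^4 - 39.440556*j^3 + 62.566725*j^2 - 58.93875*j + 34.328125)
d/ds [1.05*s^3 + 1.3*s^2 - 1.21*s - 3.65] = 3.15*s^2 + 2.6*s - 1.21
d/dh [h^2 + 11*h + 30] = 2*h + 11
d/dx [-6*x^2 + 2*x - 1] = 2 - 12*x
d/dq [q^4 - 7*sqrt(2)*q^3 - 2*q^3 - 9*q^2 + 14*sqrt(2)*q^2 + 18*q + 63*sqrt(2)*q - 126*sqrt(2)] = 4*q^3 - 21*sqrt(2)*q^2 - 6*q^2 - 18*q + 28*sqrt(2)*q + 18 + 63*sqrt(2)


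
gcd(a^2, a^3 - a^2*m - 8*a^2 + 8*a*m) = a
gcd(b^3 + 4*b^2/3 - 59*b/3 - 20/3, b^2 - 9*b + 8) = 1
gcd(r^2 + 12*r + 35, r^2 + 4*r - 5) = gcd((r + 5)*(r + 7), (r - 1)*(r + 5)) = r + 5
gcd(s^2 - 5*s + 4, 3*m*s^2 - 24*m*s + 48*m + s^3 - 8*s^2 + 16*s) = s - 4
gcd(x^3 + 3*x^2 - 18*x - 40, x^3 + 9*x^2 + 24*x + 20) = x^2 + 7*x + 10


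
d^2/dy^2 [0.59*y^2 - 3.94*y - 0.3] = 1.18000000000000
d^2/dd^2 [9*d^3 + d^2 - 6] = 54*d + 2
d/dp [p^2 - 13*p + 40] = 2*p - 13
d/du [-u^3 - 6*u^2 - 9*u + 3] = -3*u^2 - 12*u - 9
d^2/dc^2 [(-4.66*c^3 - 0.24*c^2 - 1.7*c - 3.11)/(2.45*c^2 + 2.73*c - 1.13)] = (-112.461468*c^3 - 29.739486*c^2 - 188.748234*c - 74.67868)/(14.706125*c^6 + 49.160475*c^5 + 34.43034*c^4 - 25.001613*c^3 - 15.880116*c^2 + 10.457811*c - 1.442897)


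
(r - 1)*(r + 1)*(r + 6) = r^3 + 6*r^2 - r - 6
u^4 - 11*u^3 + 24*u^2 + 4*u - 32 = (u - 8)*(u - 2)^2*(u + 1)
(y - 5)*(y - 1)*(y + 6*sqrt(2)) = y^3 - 6*y^2 + 6*sqrt(2)*y^2 - 36*sqrt(2)*y + 5*y + 30*sqrt(2)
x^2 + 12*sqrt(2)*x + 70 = (x + 5*sqrt(2))*(x + 7*sqrt(2))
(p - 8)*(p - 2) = p^2 - 10*p + 16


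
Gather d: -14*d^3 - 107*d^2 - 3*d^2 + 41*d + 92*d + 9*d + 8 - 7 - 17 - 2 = -14*d^3 - 110*d^2 + 142*d - 18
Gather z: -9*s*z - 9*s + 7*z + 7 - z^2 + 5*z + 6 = -9*s - z^2 + z*(12 - 9*s) + 13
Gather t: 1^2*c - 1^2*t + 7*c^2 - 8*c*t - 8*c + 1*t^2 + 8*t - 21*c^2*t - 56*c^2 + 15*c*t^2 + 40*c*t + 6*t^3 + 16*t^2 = -49*c^2 - 7*c + 6*t^3 + t^2*(15*c + 17) + t*(-21*c^2 + 32*c + 7)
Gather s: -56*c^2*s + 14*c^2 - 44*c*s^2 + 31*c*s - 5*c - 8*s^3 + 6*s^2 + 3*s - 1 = 14*c^2 - 5*c - 8*s^3 + s^2*(6 - 44*c) + s*(-56*c^2 + 31*c + 3) - 1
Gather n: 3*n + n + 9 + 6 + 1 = 4*n + 16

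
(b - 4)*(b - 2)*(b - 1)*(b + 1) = b^4 - 6*b^3 + 7*b^2 + 6*b - 8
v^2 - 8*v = v*(v - 8)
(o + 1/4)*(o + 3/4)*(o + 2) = o^3 + 3*o^2 + 35*o/16 + 3/8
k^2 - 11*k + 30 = (k - 6)*(k - 5)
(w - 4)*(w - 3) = w^2 - 7*w + 12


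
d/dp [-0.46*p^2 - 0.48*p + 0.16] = -0.92*p - 0.48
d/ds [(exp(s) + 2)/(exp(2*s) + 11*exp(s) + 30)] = (-(exp(s) + 2)*(2*exp(s) + 11) + exp(2*s) + 11*exp(s) + 30)*exp(s)/(exp(2*s) + 11*exp(s) + 30)^2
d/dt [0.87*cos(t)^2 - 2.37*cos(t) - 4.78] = (2.37 - 1.74*cos(t))*sin(t)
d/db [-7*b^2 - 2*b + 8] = -14*b - 2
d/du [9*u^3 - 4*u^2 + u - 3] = 27*u^2 - 8*u + 1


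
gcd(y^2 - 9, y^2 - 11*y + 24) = y - 3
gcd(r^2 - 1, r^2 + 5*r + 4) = r + 1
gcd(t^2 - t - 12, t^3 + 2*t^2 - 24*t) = t - 4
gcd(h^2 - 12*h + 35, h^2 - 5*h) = h - 5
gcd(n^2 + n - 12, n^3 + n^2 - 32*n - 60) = 1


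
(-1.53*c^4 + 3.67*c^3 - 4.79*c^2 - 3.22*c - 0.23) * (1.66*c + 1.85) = -2.5398*c^5 + 3.2617*c^4 - 1.1619*c^3 - 14.2067*c^2 - 6.3388*c - 0.4255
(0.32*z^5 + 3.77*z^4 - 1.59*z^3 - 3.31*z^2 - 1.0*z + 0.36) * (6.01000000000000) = 1.9232*z^5 + 22.6577*z^4 - 9.5559*z^3 - 19.8931*z^2 - 6.01*z + 2.1636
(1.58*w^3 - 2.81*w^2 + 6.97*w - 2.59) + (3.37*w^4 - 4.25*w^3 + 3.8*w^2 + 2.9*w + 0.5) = 3.37*w^4 - 2.67*w^3 + 0.99*w^2 + 9.87*w - 2.09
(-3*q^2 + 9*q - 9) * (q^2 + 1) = -3*q^4 + 9*q^3 - 12*q^2 + 9*q - 9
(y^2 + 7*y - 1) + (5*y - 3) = y^2 + 12*y - 4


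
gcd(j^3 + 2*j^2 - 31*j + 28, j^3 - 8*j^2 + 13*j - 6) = j - 1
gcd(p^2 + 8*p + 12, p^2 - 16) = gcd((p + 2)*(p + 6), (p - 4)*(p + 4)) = 1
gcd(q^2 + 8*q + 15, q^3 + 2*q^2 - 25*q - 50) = q + 5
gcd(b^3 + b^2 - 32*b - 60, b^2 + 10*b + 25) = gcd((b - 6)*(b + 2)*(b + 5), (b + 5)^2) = b + 5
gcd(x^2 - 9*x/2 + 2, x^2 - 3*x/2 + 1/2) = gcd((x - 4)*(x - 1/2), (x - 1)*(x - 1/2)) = x - 1/2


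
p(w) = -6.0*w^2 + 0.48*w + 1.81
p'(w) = 0.48 - 12.0*w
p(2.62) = -38.12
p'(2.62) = -30.96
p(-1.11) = -6.12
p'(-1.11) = 13.80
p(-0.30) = 1.13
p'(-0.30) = 4.08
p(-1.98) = -22.66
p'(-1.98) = 24.24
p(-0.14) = 1.63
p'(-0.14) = 2.16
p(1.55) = -11.86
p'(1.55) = -18.12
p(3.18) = -57.34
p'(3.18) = -37.68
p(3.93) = -88.97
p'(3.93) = -46.68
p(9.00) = -479.87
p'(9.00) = -107.52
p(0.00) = 1.81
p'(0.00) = 0.48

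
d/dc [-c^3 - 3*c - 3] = -3*c^2 - 3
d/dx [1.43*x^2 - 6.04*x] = 2.86*x - 6.04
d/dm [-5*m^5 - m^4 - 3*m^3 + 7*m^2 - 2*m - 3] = -25*m^4 - 4*m^3 - 9*m^2 + 14*m - 2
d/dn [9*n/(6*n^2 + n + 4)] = 18*(2 - 3*n^2)/(36*n^4 + 12*n^3 + 49*n^2 + 8*n + 16)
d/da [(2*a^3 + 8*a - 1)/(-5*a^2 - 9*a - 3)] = (-10*a^4 - 36*a^3 + 22*a^2 - 10*a - 33)/(25*a^4 + 90*a^3 + 111*a^2 + 54*a + 9)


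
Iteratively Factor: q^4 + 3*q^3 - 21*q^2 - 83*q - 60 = (q - 5)*(q^3 + 8*q^2 + 19*q + 12) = (q - 5)*(q + 4)*(q^2 + 4*q + 3) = (q - 5)*(q + 1)*(q + 4)*(q + 3)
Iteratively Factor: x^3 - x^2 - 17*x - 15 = (x - 5)*(x^2 + 4*x + 3) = (x - 5)*(x + 1)*(x + 3)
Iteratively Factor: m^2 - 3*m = (m)*(m - 3)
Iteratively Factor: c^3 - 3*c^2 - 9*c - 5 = (c - 5)*(c^2 + 2*c + 1) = (c - 5)*(c + 1)*(c + 1)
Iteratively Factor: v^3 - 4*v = (v)*(v^2 - 4) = v*(v - 2)*(v + 2)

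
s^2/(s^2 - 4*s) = s/(s - 4)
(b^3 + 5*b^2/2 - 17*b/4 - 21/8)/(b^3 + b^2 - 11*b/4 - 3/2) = (b + 7/2)/(b + 2)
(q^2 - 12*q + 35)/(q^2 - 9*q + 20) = (q - 7)/(q - 4)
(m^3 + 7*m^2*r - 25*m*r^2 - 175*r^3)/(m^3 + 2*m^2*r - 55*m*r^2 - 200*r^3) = (-m^2 - 2*m*r + 35*r^2)/(-m^2 + 3*m*r + 40*r^2)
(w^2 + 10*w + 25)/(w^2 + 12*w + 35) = (w + 5)/(w + 7)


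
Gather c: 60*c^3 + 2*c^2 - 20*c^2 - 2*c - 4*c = 60*c^3 - 18*c^2 - 6*c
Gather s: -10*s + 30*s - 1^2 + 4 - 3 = 20*s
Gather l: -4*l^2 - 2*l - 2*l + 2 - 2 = -4*l^2 - 4*l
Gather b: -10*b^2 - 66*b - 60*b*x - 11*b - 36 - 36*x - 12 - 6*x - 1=-10*b^2 + b*(-60*x - 77) - 42*x - 49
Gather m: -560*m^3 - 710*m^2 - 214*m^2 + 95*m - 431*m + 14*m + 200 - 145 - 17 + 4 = -560*m^3 - 924*m^2 - 322*m + 42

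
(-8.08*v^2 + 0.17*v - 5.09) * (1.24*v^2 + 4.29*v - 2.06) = -10.0192*v^4 - 34.4524*v^3 + 11.0625*v^2 - 22.1863*v + 10.4854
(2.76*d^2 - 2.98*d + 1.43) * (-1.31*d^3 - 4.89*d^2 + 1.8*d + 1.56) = -3.6156*d^5 - 9.5926*d^4 + 17.6669*d^3 - 8.0511*d^2 - 2.0748*d + 2.2308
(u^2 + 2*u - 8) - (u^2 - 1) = 2*u - 7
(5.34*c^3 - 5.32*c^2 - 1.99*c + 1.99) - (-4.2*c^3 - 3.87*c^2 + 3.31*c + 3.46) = 9.54*c^3 - 1.45*c^2 - 5.3*c - 1.47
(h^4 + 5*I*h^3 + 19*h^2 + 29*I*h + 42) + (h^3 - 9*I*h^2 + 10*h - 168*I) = h^4 + h^3 + 5*I*h^3 + 19*h^2 - 9*I*h^2 + 10*h + 29*I*h + 42 - 168*I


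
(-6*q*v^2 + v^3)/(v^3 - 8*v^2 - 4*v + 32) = v^2*(-6*q + v)/(v^3 - 8*v^2 - 4*v + 32)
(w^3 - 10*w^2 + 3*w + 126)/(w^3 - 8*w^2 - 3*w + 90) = (w - 7)/(w - 5)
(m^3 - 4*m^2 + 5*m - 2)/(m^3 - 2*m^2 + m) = (m - 2)/m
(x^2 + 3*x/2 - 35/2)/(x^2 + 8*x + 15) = (x - 7/2)/(x + 3)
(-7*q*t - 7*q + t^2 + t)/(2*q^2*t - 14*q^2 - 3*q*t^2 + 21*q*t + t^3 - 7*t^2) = (-7*q*t - 7*q + t^2 + t)/(2*q^2*t - 14*q^2 - 3*q*t^2 + 21*q*t + t^3 - 7*t^2)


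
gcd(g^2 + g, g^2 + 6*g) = g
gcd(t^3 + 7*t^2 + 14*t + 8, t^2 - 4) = t + 2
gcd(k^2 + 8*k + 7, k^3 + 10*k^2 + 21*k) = k + 7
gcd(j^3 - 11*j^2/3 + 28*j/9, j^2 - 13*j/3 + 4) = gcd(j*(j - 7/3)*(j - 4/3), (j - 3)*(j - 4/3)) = j - 4/3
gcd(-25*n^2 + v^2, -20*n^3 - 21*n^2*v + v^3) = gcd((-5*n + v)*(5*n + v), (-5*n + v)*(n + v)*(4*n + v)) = -5*n + v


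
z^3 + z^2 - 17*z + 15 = (z - 3)*(z - 1)*(z + 5)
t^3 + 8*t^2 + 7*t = t*(t + 1)*(t + 7)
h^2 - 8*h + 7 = (h - 7)*(h - 1)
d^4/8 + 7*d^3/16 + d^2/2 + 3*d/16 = d*(d/4 + 1/4)*(d/2 + 1/2)*(d + 3/2)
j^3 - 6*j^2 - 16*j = j*(j - 8)*(j + 2)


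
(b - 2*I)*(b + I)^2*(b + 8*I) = b^4 + 8*I*b^3 + 3*b^2 + 26*I*b - 16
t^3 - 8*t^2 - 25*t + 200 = (t - 8)*(t - 5)*(t + 5)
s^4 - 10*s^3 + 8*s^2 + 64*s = s*(s - 8)*(s - 4)*(s + 2)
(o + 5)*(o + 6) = o^2 + 11*o + 30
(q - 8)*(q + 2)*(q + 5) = q^3 - q^2 - 46*q - 80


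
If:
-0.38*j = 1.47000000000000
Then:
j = -3.87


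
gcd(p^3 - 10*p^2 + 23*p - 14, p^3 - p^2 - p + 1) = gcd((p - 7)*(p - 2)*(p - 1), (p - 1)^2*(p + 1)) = p - 1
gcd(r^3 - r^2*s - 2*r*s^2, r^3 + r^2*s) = r^2 + r*s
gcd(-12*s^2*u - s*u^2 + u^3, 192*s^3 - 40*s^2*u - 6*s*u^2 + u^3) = 4*s - u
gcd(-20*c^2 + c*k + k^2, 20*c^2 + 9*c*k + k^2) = 5*c + k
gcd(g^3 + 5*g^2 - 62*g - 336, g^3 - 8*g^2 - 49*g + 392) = g^2 - g - 56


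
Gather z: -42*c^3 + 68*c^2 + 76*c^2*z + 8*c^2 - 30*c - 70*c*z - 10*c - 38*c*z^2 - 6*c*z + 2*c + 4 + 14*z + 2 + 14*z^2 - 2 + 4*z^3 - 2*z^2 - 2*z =-42*c^3 + 76*c^2 - 38*c + 4*z^3 + z^2*(12 - 38*c) + z*(76*c^2 - 76*c + 12) + 4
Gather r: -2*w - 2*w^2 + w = -2*w^2 - w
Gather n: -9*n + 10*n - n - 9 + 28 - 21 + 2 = 0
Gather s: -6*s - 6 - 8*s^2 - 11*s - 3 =-8*s^2 - 17*s - 9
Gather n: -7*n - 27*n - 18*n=-52*n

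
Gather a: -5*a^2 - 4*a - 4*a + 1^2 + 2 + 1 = -5*a^2 - 8*a + 4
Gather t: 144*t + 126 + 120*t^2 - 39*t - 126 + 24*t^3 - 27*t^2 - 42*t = 24*t^3 + 93*t^2 + 63*t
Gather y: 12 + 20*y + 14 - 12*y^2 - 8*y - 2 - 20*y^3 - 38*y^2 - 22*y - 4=-20*y^3 - 50*y^2 - 10*y + 20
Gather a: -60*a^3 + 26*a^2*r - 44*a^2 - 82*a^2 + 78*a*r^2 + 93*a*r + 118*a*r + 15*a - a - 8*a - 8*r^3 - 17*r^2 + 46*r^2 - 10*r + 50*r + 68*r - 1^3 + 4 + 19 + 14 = -60*a^3 + a^2*(26*r - 126) + a*(78*r^2 + 211*r + 6) - 8*r^3 + 29*r^2 + 108*r + 36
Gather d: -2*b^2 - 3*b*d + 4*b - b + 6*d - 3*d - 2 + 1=-2*b^2 + 3*b + d*(3 - 3*b) - 1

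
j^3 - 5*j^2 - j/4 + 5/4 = (j - 5)*(j - 1/2)*(j + 1/2)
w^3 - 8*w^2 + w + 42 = (w - 7)*(w - 3)*(w + 2)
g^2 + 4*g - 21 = (g - 3)*(g + 7)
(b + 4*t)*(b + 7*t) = b^2 + 11*b*t + 28*t^2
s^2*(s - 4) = s^3 - 4*s^2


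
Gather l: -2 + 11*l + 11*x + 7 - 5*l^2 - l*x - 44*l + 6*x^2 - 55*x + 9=-5*l^2 + l*(-x - 33) + 6*x^2 - 44*x + 14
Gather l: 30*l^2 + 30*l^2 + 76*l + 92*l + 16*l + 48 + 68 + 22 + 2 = 60*l^2 + 184*l + 140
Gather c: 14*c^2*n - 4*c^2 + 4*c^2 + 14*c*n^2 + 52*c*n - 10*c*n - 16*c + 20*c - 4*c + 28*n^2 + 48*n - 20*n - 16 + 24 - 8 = 14*c^2*n + c*(14*n^2 + 42*n) + 28*n^2 + 28*n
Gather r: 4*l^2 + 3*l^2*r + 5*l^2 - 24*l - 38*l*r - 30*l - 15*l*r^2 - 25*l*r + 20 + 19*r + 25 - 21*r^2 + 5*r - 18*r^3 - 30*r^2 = 9*l^2 - 54*l - 18*r^3 + r^2*(-15*l - 51) + r*(3*l^2 - 63*l + 24) + 45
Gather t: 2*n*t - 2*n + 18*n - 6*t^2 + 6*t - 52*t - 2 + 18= 16*n - 6*t^2 + t*(2*n - 46) + 16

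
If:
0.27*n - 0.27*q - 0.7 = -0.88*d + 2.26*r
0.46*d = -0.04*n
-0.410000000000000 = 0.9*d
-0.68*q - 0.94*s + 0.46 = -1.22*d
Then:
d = -0.46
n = 5.24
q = -1.38235294117647*s - 0.140849673202614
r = 0.165148360229047*s + 0.155593151714963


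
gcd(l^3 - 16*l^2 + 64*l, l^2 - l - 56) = l - 8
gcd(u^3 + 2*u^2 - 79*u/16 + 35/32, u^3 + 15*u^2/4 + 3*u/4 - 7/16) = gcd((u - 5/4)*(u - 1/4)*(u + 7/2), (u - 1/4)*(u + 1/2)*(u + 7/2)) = u^2 + 13*u/4 - 7/8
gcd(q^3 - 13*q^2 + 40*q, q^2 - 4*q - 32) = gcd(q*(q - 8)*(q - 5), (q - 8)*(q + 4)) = q - 8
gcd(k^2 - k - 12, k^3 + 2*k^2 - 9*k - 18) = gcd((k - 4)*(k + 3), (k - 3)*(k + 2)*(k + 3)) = k + 3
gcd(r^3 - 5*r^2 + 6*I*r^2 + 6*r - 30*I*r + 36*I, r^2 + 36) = r + 6*I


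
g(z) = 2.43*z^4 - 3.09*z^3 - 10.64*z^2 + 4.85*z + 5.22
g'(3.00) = 120.02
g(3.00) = 37.41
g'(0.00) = 4.85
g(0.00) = 5.22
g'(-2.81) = -224.22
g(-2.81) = 127.64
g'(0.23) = -0.42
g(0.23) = 5.74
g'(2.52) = 47.91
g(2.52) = -1.58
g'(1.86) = -4.25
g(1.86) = -13.37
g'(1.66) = -11.56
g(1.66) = -11.73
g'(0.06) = 3.54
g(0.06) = 5.47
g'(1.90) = -2.38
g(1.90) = -13.50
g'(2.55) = 51.48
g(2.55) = -0.09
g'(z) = 9.72*z^3 - 9.27*z^2 - 21.28*z + 4.85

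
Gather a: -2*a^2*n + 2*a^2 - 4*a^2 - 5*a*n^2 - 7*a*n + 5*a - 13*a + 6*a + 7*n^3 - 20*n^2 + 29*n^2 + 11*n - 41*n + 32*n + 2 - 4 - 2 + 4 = a^2*(-2*n - 2) + a*(-5*n^2 - 7*n - 2) + 7*n^3 + 9*n^2 + 2*n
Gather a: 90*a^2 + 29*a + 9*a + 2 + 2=90*a^2 + 38*a + 4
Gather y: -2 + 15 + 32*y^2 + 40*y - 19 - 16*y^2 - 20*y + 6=16*y^2 + 20*y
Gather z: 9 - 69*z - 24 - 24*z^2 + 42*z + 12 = -24*z^2 - 27*z - 3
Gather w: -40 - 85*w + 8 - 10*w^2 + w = -10*w^2 - 84*w - 32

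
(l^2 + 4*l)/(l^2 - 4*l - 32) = l/(l - 8)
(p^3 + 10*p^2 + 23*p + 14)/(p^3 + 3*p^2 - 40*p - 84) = (p + 1)/(p - 6)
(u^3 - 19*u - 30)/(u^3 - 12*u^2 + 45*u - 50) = (u^2 + 5*u + 6)/(u^2 - 7*u + 10)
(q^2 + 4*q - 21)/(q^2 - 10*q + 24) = (q^2 + 4*q - 21)/(q^2 - 10*q + 24)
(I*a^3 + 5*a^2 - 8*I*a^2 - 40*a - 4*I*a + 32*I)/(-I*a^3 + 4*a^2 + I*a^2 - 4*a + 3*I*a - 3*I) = (-a^3 + a^2*(8 + 5*I) + a*(4 - 40*I) - 32)/(a^3 + a^2*(-1 + 4*I) + a*(-3 - 4*I) + 3)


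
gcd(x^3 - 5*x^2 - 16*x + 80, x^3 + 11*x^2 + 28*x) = x + 4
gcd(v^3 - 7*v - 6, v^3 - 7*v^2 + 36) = v^2 - v - 6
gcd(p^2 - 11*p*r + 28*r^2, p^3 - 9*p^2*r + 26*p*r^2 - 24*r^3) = p - 4*r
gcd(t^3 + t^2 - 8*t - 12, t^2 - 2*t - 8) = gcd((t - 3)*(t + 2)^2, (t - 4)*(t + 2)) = t + 2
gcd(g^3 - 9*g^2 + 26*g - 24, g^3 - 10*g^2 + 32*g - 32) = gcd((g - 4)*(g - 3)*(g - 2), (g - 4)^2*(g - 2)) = g^2 - 6*g + 8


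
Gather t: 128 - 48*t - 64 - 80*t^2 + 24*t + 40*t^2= -40*t^2 - 24*t + 64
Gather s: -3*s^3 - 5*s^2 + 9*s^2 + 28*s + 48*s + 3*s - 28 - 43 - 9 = -3*s^3 + 4*s^2 + 79*s - 80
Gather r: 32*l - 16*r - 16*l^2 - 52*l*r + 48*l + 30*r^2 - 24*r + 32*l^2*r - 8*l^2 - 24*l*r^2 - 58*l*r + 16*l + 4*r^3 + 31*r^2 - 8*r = -24*l^2 + 96*l + 4*r^3 + r^2*(61 - 24*l) + r*(32*l^2 - 110*l - 48)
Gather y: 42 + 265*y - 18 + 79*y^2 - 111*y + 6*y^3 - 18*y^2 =6*y^3 + 61*y^2 + 154*y + 24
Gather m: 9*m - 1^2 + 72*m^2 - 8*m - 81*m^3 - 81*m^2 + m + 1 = -81*m^3 - 9*m^2 + 2*m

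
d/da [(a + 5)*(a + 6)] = 2*a + 11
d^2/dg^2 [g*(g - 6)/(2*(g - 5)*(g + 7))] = (-8*g^3 + 105*g^2 - 630*g + 805)/(g^6 + 6*g^5 - 93*g^4 - 412*g^3 + 3255*g^2 + 7350*g - 42875)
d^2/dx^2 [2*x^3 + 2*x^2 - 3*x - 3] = 12*x + 4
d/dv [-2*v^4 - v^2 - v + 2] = -8*v^3 - 2*v - 1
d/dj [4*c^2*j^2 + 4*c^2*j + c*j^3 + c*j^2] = c*(8*c*j + 4*c + 3*j^2 + 2*j)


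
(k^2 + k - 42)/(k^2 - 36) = (k + 7)/(k + 6)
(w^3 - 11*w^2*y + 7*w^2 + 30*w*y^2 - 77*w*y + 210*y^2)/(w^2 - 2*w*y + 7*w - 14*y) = (-w^2 + 11*w*y - 30*y^2)/(-w + 2*y)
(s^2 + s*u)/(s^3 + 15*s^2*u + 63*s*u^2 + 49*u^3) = s/(s^2 + 14*s*u + 49*u^2)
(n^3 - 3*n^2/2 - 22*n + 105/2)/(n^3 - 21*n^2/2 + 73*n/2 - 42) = (n + 5)/(n - 4)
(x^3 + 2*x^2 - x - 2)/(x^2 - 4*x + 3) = (x^2 + 3*x + 2)/(x - 3)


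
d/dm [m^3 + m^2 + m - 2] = 3*m^2 + 2*m + 1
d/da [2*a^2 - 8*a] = 4*a - 8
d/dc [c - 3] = 1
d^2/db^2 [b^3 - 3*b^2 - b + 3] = 6*b - 6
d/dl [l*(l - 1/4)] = 2*l - 1/4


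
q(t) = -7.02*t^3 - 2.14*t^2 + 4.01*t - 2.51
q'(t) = -21.06*t^2 - 4.28*t + 4.01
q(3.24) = -250.75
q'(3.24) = -230.94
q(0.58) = -2.27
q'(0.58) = -5.56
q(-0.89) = -2.83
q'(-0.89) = -8.86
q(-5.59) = 1134.43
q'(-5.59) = -630.15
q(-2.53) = 87.33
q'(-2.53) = -119.96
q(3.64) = -354.83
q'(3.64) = -290.61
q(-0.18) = -3.26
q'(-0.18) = 4.10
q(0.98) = -7.24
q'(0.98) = -20.41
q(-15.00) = 23148.34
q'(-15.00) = -4670.29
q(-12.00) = 11771.77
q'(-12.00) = -2977.27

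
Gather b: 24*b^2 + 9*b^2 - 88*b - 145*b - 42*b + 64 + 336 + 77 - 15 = 33*b^2 - 275*b + 462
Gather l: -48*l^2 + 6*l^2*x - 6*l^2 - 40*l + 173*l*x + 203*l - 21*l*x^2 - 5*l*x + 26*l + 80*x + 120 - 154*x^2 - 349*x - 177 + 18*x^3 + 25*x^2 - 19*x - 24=l^2*(6*x - 54) + l*(-21*x^2 + 168*x + 189) + 18*x^3 - 129*x^2 - 288*x - 81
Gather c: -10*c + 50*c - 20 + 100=40*c + 80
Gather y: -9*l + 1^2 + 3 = 4 - 9*l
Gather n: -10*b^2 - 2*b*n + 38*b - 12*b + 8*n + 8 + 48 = -10*b^2 + 26*b + n*(8 - 2*b) + 56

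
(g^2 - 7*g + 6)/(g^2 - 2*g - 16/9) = 9*(-g^2 + 7*g - 6)/(-9*g^2 + 18*g + 16)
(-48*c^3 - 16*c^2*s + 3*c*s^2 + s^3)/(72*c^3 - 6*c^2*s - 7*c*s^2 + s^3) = (4*c + s)/(-6*c + s)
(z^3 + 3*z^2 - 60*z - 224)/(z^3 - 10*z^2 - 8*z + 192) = (z + 7)/(z - 6)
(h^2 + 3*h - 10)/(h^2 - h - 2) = (h + 5)/(h + 1)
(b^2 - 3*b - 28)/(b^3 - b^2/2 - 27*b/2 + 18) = 2*(b - 7)/(2*b^2 - 9*b + 9)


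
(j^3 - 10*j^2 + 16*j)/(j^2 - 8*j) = j - 2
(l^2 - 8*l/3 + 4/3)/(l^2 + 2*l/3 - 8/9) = 3*(l - 2)/(3*l + 4)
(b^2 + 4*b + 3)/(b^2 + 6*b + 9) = (b + 1)/(b + 3)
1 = 1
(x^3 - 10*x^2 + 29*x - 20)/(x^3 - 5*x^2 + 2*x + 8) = (x^2 - 6*x + 5)/(x^2 - x - 2)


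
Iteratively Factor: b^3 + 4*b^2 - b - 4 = (b + 4)*(b^2 - 1) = (b + 1)*(b + 4)*(b - 1)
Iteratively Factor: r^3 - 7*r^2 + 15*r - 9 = (r - 3)*(r^2 - 4*r + 3) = (r - 3)^2*(r - 1)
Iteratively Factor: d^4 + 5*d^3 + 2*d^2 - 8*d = (d + 4)*(d^3 + d^2 - 2*d) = (d - 1)*(d + 4)*(d^2 + 2*d) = (d - 1)*(d + 2)*(d + 4)*(d)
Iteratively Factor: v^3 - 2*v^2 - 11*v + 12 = (v - 4)*(v^2 + 2*v - 3) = (v - 4)*(v + 3)*(v - 1)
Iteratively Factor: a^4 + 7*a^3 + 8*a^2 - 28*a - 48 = (a + 2)*(a^3 + 5*a^2 - 2*a - 24) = (a + 2)*(a + 4)*(a^2 + a - 6) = (a - 2)*(a + 2)*(a + 4)*(a + 3)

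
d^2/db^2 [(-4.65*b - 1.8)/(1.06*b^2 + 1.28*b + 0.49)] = (-(2.12*b + 1.28)*(4.24*b + 2.56)*(4.65*b + 1.8) + (29.574*b + 15.72)*(1.06*b^2 + 1.28*b + 0.49))/(1.06*b^2 + 1.28*b + 0.49)^3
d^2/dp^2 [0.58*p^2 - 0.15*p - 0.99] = 1.16000000000000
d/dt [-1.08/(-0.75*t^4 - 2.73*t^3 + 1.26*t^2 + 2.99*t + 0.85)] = (-3.24*t^3 - 8.8452*t^2 + 2.7216*t + 3.2292)/(-0.75*t^4 - 2.73*t^3 + 1.26*t^2 + 2.99*t + 0.85)^2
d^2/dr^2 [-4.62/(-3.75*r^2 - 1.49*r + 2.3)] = (-129.9375*r^2 - 51.6285*r + 4.62*(7.5*r + 1.49)*(15.0*r + 2.98) + 79.695)/(3.75*r^2 + 1.49*r - 2.3)^3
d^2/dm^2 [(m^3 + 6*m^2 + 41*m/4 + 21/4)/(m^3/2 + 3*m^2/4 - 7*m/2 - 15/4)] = 6*(24*m^3 + 204*m^2 + 642*m + 617)/(8*m^6 + 12*m^5 - 174*m^4 - 179*m^3 + 1305*m^2 + 675*m - 3375)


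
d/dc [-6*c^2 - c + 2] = -12*c - 1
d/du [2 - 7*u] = -7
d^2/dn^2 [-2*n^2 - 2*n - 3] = -4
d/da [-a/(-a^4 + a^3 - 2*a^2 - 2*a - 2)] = (-3*a^4 + 2*a^3 - 2*a^2 + 2)/(a^8 - 2*a^7 + 5*a^6 + 4*a^4 + 4*a^3 + 12*a^2 + 8*a + 4)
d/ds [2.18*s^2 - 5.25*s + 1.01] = 4.36*s - 5.25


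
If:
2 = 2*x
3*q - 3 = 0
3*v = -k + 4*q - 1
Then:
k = 3 - 3*v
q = 1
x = 1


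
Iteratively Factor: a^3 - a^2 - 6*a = (a)*(a^2 - a - 6) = a*(a + 2)*(a - 3)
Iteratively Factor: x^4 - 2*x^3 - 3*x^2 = (x)*(x^3 - 2*x^2 - 3*x) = x^2*(x^2 - 2*x - 3) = x^2*(x + 1)*(x - 3)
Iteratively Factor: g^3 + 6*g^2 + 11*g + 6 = (g + 2)*(g^2 + 4*g + 3) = (g + 1)*(g + 2)*(g + 3)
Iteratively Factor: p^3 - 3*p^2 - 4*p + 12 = (p - 2)*(p^2 - p - 6) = (p - 3)*(p - 2)*(p + 2)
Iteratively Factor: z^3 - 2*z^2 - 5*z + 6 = (z + 2)*(z^2 - 4*z + 3) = (z - 1)*(z + 2)*(z - 3)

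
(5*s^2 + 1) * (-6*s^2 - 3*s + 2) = -30*s^4 - 15*s^3 + 4*s^2 - 3*s + 2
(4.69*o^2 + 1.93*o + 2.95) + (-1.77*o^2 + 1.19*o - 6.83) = 2.92*o^2 + 3.12*o - 3.88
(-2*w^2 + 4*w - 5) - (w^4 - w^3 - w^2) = -w^4 + w^3 - w^2 + 4*w - 5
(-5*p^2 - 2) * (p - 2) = -5*p^3 + 10*p^2 - 2*p + 4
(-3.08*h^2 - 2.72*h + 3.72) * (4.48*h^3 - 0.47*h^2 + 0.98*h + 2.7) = -13.7984*h^5 - 10.738*h^4 + 14.9256*h^3 - 12.73*h^2 - 3.6984*h + 10.044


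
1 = 1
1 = 1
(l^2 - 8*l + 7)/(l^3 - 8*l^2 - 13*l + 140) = (l - 1)/(l^2 - l - 20)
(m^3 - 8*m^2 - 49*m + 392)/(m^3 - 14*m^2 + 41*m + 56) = (m + 7)/(m + 1)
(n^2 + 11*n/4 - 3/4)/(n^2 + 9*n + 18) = (n - 1/4)/(n + 6)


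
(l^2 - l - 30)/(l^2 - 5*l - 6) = (l + 5)/(l + 1)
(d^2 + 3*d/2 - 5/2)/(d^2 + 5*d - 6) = (d + 5/2)/(d + 6)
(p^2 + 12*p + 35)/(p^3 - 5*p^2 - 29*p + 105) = (p + 7)/(p^2 - 10*p + 21)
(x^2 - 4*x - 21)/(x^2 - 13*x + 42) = (x + 3)/(x - 6)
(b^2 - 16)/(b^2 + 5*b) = (b^2 - 16)/(b*(b + 5))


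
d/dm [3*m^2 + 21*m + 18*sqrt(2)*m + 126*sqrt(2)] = 6*m + 21 + 18*sqrt(2)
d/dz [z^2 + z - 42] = 2*z + 1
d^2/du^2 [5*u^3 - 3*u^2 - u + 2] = 30*u - 6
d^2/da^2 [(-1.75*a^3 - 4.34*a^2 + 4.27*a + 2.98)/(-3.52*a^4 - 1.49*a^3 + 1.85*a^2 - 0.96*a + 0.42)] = (43.3664*a^9 + 322.646016*a^8 - 429.933504*a^7 - 1094.140598*a^6 - 487.841778*a^5 + 556.993866*a^4 + 1.82735000000002*a^3 - 196.170108*a^2 + 42.324516*a - 2.773992)/(43.614208*a^12 + 55.385088*a^11 - 45.322464*a^10 - 19.224979*a^9 + 38.418189*a^8 - 29.033553*a^7 + 1.135945*a^6 + 12.407148*a^5 - 11.169054*a^4 + 6.148764*a^3 - 2.140236*a^2 + 0.508032*a - 0.074088)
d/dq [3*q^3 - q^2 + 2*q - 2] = 9*q^2 - 2*q + 2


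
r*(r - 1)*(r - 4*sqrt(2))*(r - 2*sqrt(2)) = r^4 - 6*sqrt(2)*r^3 - r^3 + 6*sqrt(2)*r^2 + 16*r^2 - 16*r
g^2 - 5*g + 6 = (g - 3)*(g - 2)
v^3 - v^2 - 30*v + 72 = (v - 4)*(v - 3)*(v + 6)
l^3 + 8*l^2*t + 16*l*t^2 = l*(l + 4*t)^2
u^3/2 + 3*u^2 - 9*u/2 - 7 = (u/2 + 1/2)*(u - 2)*(u + 7)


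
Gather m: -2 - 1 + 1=-2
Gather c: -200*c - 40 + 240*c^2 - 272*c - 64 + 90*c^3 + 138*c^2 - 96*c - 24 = 90*c^3 + 378*c^2 - 568*c - 128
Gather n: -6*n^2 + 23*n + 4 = -6*n^2 + 23*n + 4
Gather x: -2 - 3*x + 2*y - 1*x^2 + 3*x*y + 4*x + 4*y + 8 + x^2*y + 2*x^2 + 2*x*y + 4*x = x^2*(y + 1) + x*(5*y + 5) + 6*y + 6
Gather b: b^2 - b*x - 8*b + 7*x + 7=b^2 + b*(-x - 8) + 7*x + 7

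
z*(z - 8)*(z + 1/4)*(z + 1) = z^4 - 27*z^3/4 - 39*z^2/4 - 2*z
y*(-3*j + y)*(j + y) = -3*j^2*y - 2*j*y^2 + y^3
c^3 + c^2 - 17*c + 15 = (c - 3)*(c - 1)*(c + 5)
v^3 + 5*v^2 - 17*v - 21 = (v - 3)*(v + 1)*(v + 7)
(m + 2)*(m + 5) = m^2 + 7*m + 10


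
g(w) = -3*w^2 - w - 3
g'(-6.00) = 35.00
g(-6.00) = -105.00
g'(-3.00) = 17.00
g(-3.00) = -27.00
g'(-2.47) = 13.82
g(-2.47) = -18.83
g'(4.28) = -26.68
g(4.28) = -62.24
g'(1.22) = -8.32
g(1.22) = -8.69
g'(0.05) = -1.30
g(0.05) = -3.06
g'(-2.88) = 16.28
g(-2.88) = -25.00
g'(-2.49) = 13.94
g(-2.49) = -19.11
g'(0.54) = -4.24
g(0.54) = -4.41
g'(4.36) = -27.16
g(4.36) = -64.39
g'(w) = -6*w - 1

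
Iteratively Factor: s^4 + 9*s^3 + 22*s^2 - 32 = (s + 2)*(s^3 + 7*s^2 + 8*s - 16) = (s + 2)*(s + 4)*(s^2 + 3*s - 4) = (s - 1)*(s + 2)*(s + 4)*(s + 4)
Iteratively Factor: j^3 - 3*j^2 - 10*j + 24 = (j - 2)*(j^2 - j - 12) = (j - 2)*(j + 3)*(j - 4)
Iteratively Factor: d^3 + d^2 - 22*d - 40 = (d - 5)*(d^2 + 6*d + 8) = (d - 5)*(d + 4)*(d + 2)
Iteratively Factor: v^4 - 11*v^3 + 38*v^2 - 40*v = (v - 4)*(v^3 - 7*v^2 + 10*v) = (v - 5)*(v - 4)*(v^2 - 2*v) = v*(v - 5)*(v - 4)*(v - 2)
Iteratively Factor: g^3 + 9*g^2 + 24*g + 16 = (g + 1)*(g^2 + 8*g + 16) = (g + 1)*(g + 4)*(g + 4)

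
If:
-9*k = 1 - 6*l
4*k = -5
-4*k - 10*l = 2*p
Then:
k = -5/4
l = -41/24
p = 265/24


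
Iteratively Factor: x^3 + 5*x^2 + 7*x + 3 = (x + 3)*(x^2 + 2*x + 1) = (x + 1)*(x + 3)*(x + 1)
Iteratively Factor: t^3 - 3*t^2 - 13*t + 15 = (t - 5)*(t^2 + 2*t - 3) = (t - 5)*(t - 1)*(t + 3)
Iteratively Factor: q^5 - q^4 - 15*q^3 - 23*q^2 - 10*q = (q + 1)*(q^4 - 2*q^3 - 13*q^2 - 10*q) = (q + 1)*(q + 2)*(q^3 - 4*q^2 - 5*q) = (q - 5)*(q + 1)*(q + 2)*(q^2 + q) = q*(q - 5)*(q + 1)*(q + 2)*(q + 1)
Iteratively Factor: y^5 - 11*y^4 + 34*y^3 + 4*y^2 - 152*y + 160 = (y - 2)*(y^4 - 9*y^3 + 16*y^2 + 36*y - 80) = (y - 4)*(y - 2)*(y^3 - 5*y^2 - 4*y + 20) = (y - 4)*(y - 2)*(y + 2)*(y^2 - 7*y + 10) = (y - 4)*(y - 2)^2*(y + 2)*(y - 5)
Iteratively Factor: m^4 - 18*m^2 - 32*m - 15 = (m + 3)*(m^3 - 3*m^2 - 9*m - 5) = (m - 5)*(m + 3)*(m^2 + 2*m + 1) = (m - 5)*(m + 1)*(m + 3)*(m + 1)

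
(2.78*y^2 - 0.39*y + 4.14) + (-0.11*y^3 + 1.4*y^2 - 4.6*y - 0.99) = -0.11*y^3 + 4.18*y^2 - 4.99*y + 3.15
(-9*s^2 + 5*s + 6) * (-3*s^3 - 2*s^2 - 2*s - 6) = 27*s^5 + 3*s^4 - 10*s^3 + 32*s^2 - 42*s - 36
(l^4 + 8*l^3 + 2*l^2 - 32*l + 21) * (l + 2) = l^5 + 10*l^4 + 18*l^3 - 28*l^2 - 43*l + 42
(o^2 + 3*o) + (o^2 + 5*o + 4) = 2*o^2 + 8*o + 4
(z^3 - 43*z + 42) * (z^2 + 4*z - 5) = z^5 + 4*z^4 - 48*z^3 - 130*z^2 + 383*z - 210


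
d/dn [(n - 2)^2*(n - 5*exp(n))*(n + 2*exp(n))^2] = (n - 2)*(n + 2*exp(n))*((1 - 5*exp(n))*(n - 2)*(n + 2*exp(n)) + 2*(n - 2)*(n - 5*exp(n))*(2*exp(n) + 1) + 2*(n - 5*exp(n))*(n + 2*exp(n)))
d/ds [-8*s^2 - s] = -16*s - 1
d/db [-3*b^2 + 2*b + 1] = 2 - 6*b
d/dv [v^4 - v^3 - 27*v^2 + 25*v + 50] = 4*v^3 - 3*v^2 - 54*v + 25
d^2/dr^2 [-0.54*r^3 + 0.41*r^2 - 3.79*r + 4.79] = 0.82 - 3.24*r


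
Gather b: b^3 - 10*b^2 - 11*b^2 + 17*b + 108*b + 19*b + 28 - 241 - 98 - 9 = b^3 - 21*b^2 + 144*b - 320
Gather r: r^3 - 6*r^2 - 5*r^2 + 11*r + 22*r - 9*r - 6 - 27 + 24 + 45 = r^3 - 11*r^2 + 24*r + 36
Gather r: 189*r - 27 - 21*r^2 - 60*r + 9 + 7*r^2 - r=-14*r^2 + 128*r - 18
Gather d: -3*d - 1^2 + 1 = -3*d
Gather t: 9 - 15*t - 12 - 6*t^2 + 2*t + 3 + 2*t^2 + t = -4*t^2 - 12*t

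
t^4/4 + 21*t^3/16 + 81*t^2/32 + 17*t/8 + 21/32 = (t/4 + 1/4)*(t + 1)*(t + 3/2)*(t + 7/4)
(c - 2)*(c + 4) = c^2 + 2*c - 8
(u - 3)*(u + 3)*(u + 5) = u^3 + 5*u^2 - 9*u - 45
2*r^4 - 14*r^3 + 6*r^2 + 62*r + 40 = (r - 5)*(r - 4)*(sqrt(2)*r + sqrt(2))^2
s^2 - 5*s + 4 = (s - 4)*(s - 1)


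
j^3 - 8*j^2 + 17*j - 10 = (j - 5)*(j - 2)*(j - 1)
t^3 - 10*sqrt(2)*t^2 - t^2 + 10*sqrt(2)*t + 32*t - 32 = (t - 1)*(t - 8*sqrt(2))*(t - 2*sqrt(2))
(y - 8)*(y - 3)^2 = y^3 - 14*y^2 + 57*y - 72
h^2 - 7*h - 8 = (h - 8)*(h + 1)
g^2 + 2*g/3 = g*(g + 2/3)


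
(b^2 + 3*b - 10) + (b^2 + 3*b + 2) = 2*b^2 + 6*b - 8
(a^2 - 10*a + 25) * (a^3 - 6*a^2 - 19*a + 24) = a^5 - 16*a^4 + 66*a^3 + 64*a^2 - 715*a + 600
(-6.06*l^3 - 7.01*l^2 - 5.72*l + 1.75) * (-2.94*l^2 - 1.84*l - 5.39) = 17.8164*l^5 + 31.7598*l^4 + 62.3786*l^3 + 43.1637*l^2 + 27.6108*l - 9.4325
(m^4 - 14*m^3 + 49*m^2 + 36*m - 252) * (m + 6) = m^5 - 8*m^4 - 35*m^3 + 330*m^2 - 36*m - 1512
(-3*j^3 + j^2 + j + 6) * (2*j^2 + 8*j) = -6*j^5 - 22*j^4 + 10*j^3 + 20*j^2 + 48*j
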